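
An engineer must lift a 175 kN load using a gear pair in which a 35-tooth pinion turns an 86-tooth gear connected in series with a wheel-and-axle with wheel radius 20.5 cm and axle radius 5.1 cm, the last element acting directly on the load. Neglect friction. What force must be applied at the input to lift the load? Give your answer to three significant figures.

Gear pair MA = 86/35 = 2.4571.
Wheel-and-axle MA = R/r = 20.5/5.1 = 4.0196.
Combined ideal MA = 2.4571 × 4.0196 = 9.8768.
Effort = load / MA = 175 / 9.8768 = 17.718 kN.

17.7 kN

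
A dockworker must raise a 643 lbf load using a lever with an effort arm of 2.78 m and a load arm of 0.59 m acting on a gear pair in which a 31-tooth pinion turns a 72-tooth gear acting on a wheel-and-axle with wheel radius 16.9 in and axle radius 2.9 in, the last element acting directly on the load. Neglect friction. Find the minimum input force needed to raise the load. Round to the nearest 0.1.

Lever MA = effort arm / load arm = 2.78/0.59 = 4.7119.
Gear pair MA = 72/31 = 2.3226.
Wheel-and-axle MA = R/r = 16.9/2.9 = 5.8276.
Combined ideal MA = 4.7119 × 2.3226 × 5.8276 = 63.775.
Effort = load / MA = 643 / 63.775 = 10.082 lbf.

10.1 lbf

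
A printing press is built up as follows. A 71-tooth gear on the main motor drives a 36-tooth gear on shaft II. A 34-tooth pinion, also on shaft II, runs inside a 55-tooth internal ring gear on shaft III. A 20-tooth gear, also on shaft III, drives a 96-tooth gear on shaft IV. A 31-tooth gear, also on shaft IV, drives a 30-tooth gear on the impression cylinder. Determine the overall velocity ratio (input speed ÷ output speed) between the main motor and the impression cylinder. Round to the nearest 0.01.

Each stage contributes driven/driver: gear mesh 36/71 = 0.50704, internal gear 55/34 = 1.6176, gear mesh 96/20 = 4.8, gear mesh 30/31 = 0.96774.
Overall: 0.50704 × 1.6176 × 4.8 × 0.96774 = 3.81.

3.81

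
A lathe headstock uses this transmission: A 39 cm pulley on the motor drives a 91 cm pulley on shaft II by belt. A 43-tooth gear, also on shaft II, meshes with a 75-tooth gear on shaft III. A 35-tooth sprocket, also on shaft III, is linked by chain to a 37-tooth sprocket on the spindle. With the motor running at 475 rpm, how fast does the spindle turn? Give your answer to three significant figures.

Belt: ratio = 91/39 = 2.3333, so shaft II turns at 475 / 2.3333 = 203.57 rpm.
Gear mesh: ratio = 75/43 = 1.7442, so shaft III turns at 203.57 / 1.7442 = 116.71 rpm.
Chain: ratio = 37/35 = 1.0571, so the spindle turns at 116.71 / 1.0571 = 110.41 rpm.

110 rpm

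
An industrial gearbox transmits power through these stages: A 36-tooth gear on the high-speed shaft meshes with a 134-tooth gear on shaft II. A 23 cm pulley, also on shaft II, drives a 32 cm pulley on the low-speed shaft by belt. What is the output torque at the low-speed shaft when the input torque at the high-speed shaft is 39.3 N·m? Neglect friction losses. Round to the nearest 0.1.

gear mesh 134/36 = 3.7222 → τ = 39.3·3.7222 = 146.28 N·m
belt 32/23 = 1.3913 → τ = 146.28·1.3913 = 203.52 N·m

203.5 N·m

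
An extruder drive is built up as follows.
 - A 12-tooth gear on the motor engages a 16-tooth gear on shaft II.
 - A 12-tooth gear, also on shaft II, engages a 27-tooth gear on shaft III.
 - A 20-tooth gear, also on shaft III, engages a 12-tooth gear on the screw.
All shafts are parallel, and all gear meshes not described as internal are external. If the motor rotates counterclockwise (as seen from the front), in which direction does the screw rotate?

clockwise

the motor → shaft II: external mesh, 1 reversal → CW.
shaft II → shaft III: external mesh, 1 reversal → CCW.
shaft III → the screw: external mesh, 1 reversal → CW.
3 reversals in total — an odd number — so the screw turns opposite to the motor.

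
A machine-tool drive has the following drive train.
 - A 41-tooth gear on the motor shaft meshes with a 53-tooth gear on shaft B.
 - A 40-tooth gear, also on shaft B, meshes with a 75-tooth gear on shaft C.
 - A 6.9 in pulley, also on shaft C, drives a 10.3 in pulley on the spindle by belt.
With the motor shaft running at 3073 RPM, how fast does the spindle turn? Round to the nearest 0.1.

the motor shaft → shaft B (gear mesh, 53/41): 3073 ÷ 1.2927 = 2377.2 RPM
shaft B → shaft C (gear mesh, 75/40): 2377.2 ÷ 1.875 = 1267.9 RPM
shaft C → the spindle (belt, 10.3/6.9): 1267.9 ÷ 1.4928 = 849.34 RPM

849.3 RPM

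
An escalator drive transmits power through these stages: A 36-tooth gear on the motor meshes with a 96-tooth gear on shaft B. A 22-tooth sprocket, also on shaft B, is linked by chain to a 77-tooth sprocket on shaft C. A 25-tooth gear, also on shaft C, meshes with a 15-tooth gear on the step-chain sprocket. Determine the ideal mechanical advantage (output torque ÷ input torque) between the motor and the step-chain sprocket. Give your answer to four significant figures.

5.600

Each stage contributes driven/driver: gear mesh 96/36 = 2.6667, chain 77/22 = 3.5, gear mesh 15/25 = 0.6.
Overall: 2.6667 × 3.5 × 0.6 = 5.6.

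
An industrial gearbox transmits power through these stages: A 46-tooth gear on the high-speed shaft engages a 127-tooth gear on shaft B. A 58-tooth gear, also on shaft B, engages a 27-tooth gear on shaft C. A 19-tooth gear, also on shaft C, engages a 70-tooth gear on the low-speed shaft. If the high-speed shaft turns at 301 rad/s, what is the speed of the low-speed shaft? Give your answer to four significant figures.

63.57 rad/s

gear mesh 127/46 = 2.7609 → 301/2.7609 = 109.02 rad/s
gear mesh 27/58 = 0.46552 → 109.02/0.46552 = 234.2 rad/s
gear mesh 70/19 = 3.6842 → 234.2/3.6842 = 63.568 rad/s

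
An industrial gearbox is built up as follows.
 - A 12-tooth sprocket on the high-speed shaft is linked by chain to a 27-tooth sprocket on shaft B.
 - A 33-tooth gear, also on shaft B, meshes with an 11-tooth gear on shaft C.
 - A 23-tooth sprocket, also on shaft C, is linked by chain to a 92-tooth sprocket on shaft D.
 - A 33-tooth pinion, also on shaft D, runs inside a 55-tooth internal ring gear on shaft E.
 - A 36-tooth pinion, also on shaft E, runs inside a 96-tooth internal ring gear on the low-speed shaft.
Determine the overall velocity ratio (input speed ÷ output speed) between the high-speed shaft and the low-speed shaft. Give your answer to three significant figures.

Each stage contributes driven/driver: chain 27/12 = 2.25, gear mesh 11/33 = 0.33333, chain 92/23 = 4, internal gear 55/33 = 1.6667, internal gear 96/36 = 2.6667.
Overall: 2.25 × 0.33333 × 4 × 1.6667 × 2.6667 = 13.333.

13.3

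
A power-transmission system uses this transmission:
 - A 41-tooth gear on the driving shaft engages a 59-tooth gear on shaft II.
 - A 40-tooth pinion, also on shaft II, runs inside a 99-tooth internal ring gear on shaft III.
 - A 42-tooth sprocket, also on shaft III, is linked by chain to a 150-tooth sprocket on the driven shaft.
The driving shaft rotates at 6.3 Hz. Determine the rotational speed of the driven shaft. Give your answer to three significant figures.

Gear mesh: ratio = 59/41 = 1.439, so shaft II turns at 6.3 / 1.439 = 4.378 Hz.
Internal gear: ratio = 99/40 = 2.475, so shaft III turns at 4.378 / 2.475 = 1.7689 Hz.
Chain: ratio = 150/42 = 3.5714, so the driven shaft turns at 1.7689 / 3.5714 = 0.49529 Hz.

0.495 Hz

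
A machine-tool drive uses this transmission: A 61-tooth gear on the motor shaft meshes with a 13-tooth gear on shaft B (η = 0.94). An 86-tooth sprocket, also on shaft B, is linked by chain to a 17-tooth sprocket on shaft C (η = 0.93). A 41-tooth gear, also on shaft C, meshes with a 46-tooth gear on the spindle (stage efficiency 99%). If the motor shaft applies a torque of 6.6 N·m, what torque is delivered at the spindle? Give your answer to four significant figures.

gear mesh 13/61 = 0.21311 → τ = 6.6·0.21311·0.94 = 1.3222 N·m
chain 17/86 = 0.19767 → τ = 1.3222·0.19767·0.93 = 0.24306 N·m
gear mesh 46/41 = 1.122 → τ = 0.24306·1.122·0.99 = 0.26998 N·m

0.2700 N·m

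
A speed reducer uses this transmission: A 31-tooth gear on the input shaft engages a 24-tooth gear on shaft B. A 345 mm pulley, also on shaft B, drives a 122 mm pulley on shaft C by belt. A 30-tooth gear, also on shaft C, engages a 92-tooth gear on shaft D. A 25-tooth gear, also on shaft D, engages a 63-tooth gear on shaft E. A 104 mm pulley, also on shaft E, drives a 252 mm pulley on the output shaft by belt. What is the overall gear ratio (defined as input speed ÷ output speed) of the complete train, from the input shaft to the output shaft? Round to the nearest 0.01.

5.13

Each stage contributes driven/driver: gear mesh 24/31 = 0.77419, belt 122/345 = 0.35362, gear mesh 92/30 = 3.0667, gear mesh 63/25 = 2.52, belt 252/104 = 2.4231.
Overall: 0.77419 × 0.35362 × 3.0667 × 2.52 × 2.4231 = 5.1265.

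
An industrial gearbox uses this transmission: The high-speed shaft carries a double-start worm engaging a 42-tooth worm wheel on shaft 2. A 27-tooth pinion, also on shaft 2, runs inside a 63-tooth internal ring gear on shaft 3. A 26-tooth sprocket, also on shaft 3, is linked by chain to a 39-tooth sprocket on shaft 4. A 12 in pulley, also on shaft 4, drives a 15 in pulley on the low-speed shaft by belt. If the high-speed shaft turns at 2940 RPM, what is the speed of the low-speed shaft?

Worm: ratio = 42/2 = 21, so shaft 2 turns at 2940 / 21 = 140 RPM.
Internal gear: ratio = 63/27 = 2.3333, so shaft 3 turns at 140 / 2.3333 = 60 RPM.
Chain: ratio = 39/26 = 1.5, so shaft 4 turns at 60 / 1.5 = 40 RPM.
Belt: ratio = 15/12 = 1.25, so the low-speed shaft turns at 40 / 1.25 = 32 RPM.

32 RPM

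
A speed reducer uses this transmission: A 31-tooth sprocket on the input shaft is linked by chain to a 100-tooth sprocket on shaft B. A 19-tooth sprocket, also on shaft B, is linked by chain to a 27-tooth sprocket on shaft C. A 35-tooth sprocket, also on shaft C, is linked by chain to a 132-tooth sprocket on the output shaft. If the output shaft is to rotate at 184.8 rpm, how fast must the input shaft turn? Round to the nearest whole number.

3195 rpm

Overall ratio R = 3.2258 × 1.4211 × 3.7714 = 17.288.
Required input speed = output speed × R = 184.8 × 17.288 = 3194.9 rpm.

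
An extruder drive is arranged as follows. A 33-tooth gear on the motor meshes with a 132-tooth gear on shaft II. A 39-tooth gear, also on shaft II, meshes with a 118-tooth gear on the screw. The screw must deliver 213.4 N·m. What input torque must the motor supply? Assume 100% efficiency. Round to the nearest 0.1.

17.6 N·m

Overall ratio R = 4 × 3.0256 = 12.103.
Input torque = output torque / R = 213.4 / 12.103 = 17.633 N·m.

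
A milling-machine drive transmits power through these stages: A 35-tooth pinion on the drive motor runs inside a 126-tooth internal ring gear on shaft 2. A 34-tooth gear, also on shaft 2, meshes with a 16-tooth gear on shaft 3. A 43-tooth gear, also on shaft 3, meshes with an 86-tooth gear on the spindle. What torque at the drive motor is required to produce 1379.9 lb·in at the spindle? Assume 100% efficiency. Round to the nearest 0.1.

Overall ratio R = 3.6 × 0.47059 × 2 = 3.3882.
Input torque = output torque / R = 1379.9 / 3.3882 = 407.26 lb·in.

407.3 lb·in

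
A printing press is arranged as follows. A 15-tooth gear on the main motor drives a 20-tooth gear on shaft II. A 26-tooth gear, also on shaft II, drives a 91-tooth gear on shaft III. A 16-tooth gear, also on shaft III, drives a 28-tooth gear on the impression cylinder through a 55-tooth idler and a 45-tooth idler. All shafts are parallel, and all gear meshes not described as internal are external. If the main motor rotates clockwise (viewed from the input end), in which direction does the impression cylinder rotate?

counterclockwise

the main motor → shaft II: external mesh, 1 reversal → CCW.
shaft II → shaft III: external mesh, 1 reversal → CW.
shaft III → the impression cylinder: driver → idler → idler → driven is 3 external meshes, 3 reversals → CCW.
5 reversals in total — an odd number — so the impression cylinder turns opposite to the main motor.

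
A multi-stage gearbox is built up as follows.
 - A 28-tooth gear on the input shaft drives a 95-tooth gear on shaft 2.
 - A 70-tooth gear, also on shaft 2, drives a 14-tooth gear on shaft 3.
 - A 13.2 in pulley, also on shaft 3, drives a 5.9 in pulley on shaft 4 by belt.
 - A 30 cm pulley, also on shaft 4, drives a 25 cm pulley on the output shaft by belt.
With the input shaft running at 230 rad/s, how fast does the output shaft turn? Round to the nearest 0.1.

910.0 rad/s

the input shaft → shaft 2 (gear mesh, 95/28): 230 ÷ 3.3929 = 67.789 rad/s
shaft 2 → shaft 3 (gear mesh, 14/70): 67.789 ÷ 0.2 = 338.95 rad/s
shaft 3 → shaft 4 (belt, 5.9/13.2): 338.95 ÷ 0.44697 = 758.32 rad/s
shaft 4 → the output shaft (belt, 25/30): 758.32 ÷ 0.83333 = 909.99 rad/s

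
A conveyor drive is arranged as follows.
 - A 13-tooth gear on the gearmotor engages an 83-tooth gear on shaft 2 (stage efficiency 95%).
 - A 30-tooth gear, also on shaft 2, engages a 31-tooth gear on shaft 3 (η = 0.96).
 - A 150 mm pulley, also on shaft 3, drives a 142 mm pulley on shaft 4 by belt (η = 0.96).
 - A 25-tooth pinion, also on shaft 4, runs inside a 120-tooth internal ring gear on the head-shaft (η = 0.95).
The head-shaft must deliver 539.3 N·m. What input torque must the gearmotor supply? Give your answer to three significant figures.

Overall ratio R = 6.3846 × 1.0333 × 0.94667 × 4.8 = 29.979; overall efficiency η = 0.95 × 0.96 × 0.96 × 0.95 = 0.8317.
Input torque = output torque / (R × η) = 539.3 / (29.979 × 0.8317) = 21.629 N·m.

21.6 N·m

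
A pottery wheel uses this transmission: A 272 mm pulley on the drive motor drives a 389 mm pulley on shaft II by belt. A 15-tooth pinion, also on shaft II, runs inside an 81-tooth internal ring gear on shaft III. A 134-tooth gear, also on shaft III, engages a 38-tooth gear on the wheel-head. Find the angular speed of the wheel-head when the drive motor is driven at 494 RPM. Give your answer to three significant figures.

226 RPM

Belt: ratio = 389/272 = 1.4301, so shaft II turns at 494 / 1.4301 = 345.42 RPM.
Internal gear: ratio = 81/15 = 5.4, so shaft III turns at 345.42 / 5.4 = 63.966 RPM.
Gear mesh: ratio = 38/134 = 0.28358, so the wheel-head turns at 63.966 / 0.28358 = 225.57 RPM.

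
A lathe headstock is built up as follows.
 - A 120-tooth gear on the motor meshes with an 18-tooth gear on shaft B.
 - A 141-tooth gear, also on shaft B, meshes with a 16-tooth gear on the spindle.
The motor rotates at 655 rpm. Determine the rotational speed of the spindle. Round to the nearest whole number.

Gear mesh: ratio = 18/120 = 0.15, so shaft B turns at 655 / 0.15 = 4366.7 rpm.
Gear mesh: ratio = 16/141 = 0.11348, so the spindle turns at 4366.7 / 0.11348 = 38481 rpm.

38481 rpm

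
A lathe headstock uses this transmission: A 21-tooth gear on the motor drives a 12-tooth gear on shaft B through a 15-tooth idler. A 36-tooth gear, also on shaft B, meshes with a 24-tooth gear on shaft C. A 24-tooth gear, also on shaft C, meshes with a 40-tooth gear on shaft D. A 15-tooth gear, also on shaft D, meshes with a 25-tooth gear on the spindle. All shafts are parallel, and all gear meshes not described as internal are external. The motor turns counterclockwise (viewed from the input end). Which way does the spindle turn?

clockwise

the motor → shaft B: driver → idler → driven is 2 external meshes, 2 reversals → CCW.
shaft B → shaft C: external mesh, 1 reversal → CW.
shaft C → shaft D: external mesh, 1 reversal → CCW.
shaft D → the spindle: external mesh, 1 reversal → CW.
5 reversals in total — an odd number — so the spindle turns opposite to the motor.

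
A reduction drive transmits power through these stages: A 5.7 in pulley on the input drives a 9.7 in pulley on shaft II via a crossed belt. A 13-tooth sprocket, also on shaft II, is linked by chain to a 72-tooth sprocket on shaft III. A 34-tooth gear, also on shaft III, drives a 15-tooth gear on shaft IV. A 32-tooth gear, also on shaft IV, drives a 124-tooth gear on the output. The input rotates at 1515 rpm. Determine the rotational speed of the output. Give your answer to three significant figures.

94.0 rpm

Belt: ratio = 9.7/5.7 = 1.7018, so shaft II turns at 1515 / 1.7018 = 890.26 rpm.
Chain: ratio = 72/13 = 5.5385, so shaft III turns at 890.26 / 5.5385 = 160.74 rpm.
Gear mesh: ratio = 15/34 = 0.44118, so shaft IV turns at 160.74 / 0.44118 = 364.35 rpm.
Gear mesh: ratio = 124/32 = 3.875, so the output turns at 364.35 / 3.875 = 94.025 rpm.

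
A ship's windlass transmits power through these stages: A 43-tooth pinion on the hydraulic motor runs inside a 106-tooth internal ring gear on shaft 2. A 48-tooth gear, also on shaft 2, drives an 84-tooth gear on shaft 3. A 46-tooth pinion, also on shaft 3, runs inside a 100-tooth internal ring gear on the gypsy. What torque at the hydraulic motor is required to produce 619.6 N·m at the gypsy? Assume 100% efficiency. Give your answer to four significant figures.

Overall ratio R = 2.4651 × 1.75 × 2.1739 = 9.3782.
Input torque = output torque / R = 619.6 / 9.3782 = 66.068 N·m.

66.07 N·m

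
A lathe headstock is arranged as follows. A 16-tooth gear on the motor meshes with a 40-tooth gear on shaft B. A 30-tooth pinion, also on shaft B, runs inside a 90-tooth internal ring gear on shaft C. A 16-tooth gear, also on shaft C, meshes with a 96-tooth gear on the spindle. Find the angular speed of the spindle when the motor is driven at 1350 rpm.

the motor → shaft B (gear mesh, 40/16): 1350 ÷ 2.5 = 540 rpm
shaft B → shaft C (internal gear, 90/30): 540 ÷ 3 = 180 rpm
shaft C → the spindle (gear mesh, 96/16): 180 ÷ 6 = 30 rpm

30 rpm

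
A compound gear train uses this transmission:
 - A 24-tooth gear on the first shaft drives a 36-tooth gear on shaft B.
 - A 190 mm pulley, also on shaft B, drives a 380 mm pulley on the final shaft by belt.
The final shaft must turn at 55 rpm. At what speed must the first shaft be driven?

Overall ratio R = 1.5 × 2 = 3.
Required input speed = output speed × R = 55 × 3 = 165 rpm.

165 rpm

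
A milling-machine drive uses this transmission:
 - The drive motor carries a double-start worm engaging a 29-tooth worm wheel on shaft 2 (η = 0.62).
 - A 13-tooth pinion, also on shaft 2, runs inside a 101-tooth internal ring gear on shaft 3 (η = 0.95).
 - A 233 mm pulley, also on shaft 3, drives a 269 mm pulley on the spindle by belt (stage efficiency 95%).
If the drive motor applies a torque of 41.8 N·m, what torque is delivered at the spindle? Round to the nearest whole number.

3042 N·m

After the worm (29/2): 41.8 × 14.5 × 0.62 = 375.78 N·m
After the internal gear (101/13): 375.78 × 7.7692 × 0.95 = 2773.6 N·m
After the belt (269/233): 2773.6 × 1.1545 × 0.95 = 3042 N·m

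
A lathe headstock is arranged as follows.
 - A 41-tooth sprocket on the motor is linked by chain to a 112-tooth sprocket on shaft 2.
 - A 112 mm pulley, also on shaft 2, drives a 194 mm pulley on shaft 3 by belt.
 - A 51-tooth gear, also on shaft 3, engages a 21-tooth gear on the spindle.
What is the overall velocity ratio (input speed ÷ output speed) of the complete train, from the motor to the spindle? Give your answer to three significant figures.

1.95

Each stage contributes driven/driver: chain 112/41 = 2.7317, belt 194/112 = 1.7321, gear mesh 21/51 = 0.41176.
Overall: 2.7317 × 1.7321 × 0.41176 = 1.9484.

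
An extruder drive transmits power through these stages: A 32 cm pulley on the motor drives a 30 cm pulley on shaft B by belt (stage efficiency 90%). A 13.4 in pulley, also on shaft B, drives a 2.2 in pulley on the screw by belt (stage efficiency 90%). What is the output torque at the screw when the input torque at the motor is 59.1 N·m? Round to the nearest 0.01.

7.37 N·m

Belt: ratio = 30/32 = 0.9375; torque at shaft B = 59.1 × 0.9375 × 0.90 = 49.866 N·m.
Belt: ratio = 2.2/13.4 = 0.16418; torque at the screw = 49.866 × 0.16418 × 0.90 = 7.3682 N·m.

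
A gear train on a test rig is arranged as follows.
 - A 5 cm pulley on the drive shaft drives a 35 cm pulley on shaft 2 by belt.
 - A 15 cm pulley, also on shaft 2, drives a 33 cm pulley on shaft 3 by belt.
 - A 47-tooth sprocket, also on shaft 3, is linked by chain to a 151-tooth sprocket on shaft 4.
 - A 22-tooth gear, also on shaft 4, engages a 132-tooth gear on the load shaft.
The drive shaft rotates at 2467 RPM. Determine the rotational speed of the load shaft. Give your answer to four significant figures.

Belt: ratio = 35/5 = 7, so shaft 2 turns at 2467 / 7 = 352.43 RPM.
Belt: ratio = 33/15 = 2.2, so shaft 3 turns at 352.43 / 2.2 = 160.19 RPM.
Chain: ratio = 151/47 = 3.2128, so shaft 4 turns at 160.19 / 3.2128 = 49.862 RPM.
Gear mesh: ratio = 132/22 = 6, so the load shaft turns at 49.862 / 6 = 8.3103 RPM.

8.310 RPM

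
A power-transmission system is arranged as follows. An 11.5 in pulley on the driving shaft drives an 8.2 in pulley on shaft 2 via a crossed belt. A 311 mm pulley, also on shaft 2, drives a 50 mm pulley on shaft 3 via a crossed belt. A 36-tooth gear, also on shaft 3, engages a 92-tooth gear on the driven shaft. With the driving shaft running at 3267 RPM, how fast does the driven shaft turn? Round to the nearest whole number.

the driving shaft → shaft 2 (belt, 8.2/11.5): 3267 ÷ 0.71304 = 4581.8 RPM
shaft 2 → shaft 3 (belt, 50/311): 4581.8 ÷ 0.16077 = 28499 RPM
shaft 3 → the driven shaft (gear mesh, 92/36): 28499 ÷ 2.5556 = 11152 RPM

11152 RPM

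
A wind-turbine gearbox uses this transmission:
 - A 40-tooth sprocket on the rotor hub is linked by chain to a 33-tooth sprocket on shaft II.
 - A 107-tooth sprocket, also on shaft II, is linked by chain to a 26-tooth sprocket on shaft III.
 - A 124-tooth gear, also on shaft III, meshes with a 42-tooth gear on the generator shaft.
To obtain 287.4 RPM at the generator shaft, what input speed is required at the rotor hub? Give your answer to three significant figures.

19.5 RPM

Overall ratio R = 0.825 × 0.24299 × 0.33871 = 0.0679.
Required input speed = output speed × R = 287.4 × 0.0679 = 19.515 RPM.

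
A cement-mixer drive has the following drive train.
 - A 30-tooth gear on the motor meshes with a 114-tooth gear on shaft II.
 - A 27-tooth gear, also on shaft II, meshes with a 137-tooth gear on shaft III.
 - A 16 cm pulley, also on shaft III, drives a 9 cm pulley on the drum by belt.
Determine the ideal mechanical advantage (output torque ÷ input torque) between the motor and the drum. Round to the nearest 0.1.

10.8

Each stage contributes driven/driver: gear mesh 114/30 = 3.8, gear mesh 137/27 = 5.0741, belt 9/16 = 0.5625.
Overall: 3.8 × 5.0741 × 0.5625 = 10.846.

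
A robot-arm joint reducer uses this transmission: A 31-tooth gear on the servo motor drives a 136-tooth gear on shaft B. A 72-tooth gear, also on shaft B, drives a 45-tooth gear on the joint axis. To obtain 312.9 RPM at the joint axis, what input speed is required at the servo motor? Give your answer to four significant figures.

Overall ratio R = 4.3871 × 0.625 = 2.7419.
Required input speed = output speed × R = 312.9 × 2.7419 = 857.95 RPM.

858.0 RPM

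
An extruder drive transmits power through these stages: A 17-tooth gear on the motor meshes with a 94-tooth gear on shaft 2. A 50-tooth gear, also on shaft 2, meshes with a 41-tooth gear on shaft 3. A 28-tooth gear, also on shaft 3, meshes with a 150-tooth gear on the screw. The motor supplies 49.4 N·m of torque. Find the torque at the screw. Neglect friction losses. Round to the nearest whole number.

Gear mesh: ratio = 94/17 = 5.5294; torque at shaft 2 = 49.4 × 5.5294 = 273.15 N·m.
Gear mesh: ratio = 41/50 = 0.82; torque at shaft 3 = 273.15 × 0.82 = 223.99 N·m.
Gear mesh: ratio = 150/28 = 5.3571; torque at the screw = 223.99 × 5.3571 = 1199.9 N·m.

1200 N·m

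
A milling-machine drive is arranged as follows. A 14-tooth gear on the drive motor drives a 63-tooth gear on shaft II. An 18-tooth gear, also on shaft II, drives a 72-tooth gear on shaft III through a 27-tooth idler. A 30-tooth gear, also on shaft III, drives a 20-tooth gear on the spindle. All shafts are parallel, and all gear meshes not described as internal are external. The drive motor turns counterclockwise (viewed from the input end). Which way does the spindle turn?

counterclockwise

the drive motor → shaft II: external mesh, 1 reversal → CW.
shaft II → shaft III: driver → idler → driven is 2 external meshes, 2 reversals → CW.
shaft III → the spindle: external mesh, 1 reversal → CCW.
4 reversals in total — an even number — so the spindle turns the same way as the drive motor.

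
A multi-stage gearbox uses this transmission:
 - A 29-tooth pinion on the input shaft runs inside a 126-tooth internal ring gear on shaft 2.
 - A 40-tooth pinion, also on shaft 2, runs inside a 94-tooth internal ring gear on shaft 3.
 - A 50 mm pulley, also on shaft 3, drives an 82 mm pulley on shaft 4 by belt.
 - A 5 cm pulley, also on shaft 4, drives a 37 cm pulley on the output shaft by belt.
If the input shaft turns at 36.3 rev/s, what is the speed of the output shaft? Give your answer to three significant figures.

internal gear 126/29 = 4.3448 → 36.3/4.3448 = 8.3548 rev/s
internal gear 94/40 = 2.35 → 8.3548/2.35 = 3.5552 rev/s
belt 82/50 = 1.64 → 3.5552/1.64 = 2.1678 rev/s
belt 37/5 = 7.4 → 2.1678/7.4 = 0.29295 rev/s

0.293 rev/s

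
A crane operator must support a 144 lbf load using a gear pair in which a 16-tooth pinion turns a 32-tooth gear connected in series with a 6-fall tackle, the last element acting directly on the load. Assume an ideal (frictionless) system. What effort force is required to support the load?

12 lbf

Gear pair MA = 32/16 = 2.
Block-and-tackle MA = number of supporting rope parts = 6.
Combined ideal MA = 2 × 6 = 12.
Effort = load / MA = 144 / 12 = 12 lbf.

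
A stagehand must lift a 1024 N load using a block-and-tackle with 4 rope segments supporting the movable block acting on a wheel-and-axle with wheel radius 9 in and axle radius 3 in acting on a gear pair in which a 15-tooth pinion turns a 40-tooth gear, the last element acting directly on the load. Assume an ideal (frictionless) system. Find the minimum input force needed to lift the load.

32 N

Block-and-tackle MA = number of supporting rope parts = 4.
Wheel-and-axle MA = R/r = 9/3 = 3.
Gear pair MA = 40/15 = 2.6667.
Combined ideal MA = 4 × 3 × 2.6667 = 32.
Effort = load / MA = 1024 / 32 = 32 N.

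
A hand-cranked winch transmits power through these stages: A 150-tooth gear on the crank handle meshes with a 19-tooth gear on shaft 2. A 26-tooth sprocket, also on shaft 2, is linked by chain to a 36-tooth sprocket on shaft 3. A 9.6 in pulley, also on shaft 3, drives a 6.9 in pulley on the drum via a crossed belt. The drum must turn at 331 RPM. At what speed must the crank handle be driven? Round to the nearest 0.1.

Overall ratio R = 0.12667 × 1.3846 × 0.71875 = 0.12606.
Required input speed = output speed × R = 331 × 0.12606 = 41.725 RPM.

41.7 RPM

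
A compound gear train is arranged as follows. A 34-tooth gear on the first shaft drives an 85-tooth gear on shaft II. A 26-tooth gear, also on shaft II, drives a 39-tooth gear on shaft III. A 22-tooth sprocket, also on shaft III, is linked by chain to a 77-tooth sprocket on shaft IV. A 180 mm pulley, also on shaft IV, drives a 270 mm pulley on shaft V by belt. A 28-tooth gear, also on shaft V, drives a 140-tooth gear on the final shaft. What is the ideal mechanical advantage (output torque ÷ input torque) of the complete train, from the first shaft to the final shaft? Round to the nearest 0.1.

98.4

Each stage contributes driven/driver: gear mesh 85/34 = 2.5, gear mesh 39/26 = 1.5, chain 77/22 = 3.5, belt 270/180 = 1.5, gear mesh 140/28 = 5.
Overall: 2.5 × 1.5 × 3.5 × 1.5 × 5 = 98.438.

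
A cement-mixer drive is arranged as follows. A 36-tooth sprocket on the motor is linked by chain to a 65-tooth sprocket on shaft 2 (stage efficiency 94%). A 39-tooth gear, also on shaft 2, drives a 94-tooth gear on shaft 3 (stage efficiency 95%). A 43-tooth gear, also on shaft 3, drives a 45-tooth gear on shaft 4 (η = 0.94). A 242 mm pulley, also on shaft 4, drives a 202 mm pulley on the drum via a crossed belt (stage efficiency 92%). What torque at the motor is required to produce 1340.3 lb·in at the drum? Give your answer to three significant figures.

457 lb·in

Overall ratio R = 1.8056 × 2.4103 × 1.0465 × 0.83471 = 3.8015; overall efficiency η = 0.94 × 0.95 × 0.94 × 0.92 = 0.7723.
Input torque = output torque / (R × η) = 1340.3 / (3.8015 × 0.7723) = 456.54 lb·in.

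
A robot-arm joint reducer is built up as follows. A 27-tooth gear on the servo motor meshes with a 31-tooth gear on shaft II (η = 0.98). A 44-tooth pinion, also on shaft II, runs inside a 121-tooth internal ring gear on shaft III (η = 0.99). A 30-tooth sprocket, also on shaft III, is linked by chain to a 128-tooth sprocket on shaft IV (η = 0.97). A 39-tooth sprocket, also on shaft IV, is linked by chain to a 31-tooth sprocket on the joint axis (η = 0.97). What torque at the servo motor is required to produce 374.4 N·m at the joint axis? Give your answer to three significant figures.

38.3 N·m

Overall ratio R = 1.1481 × 2.75 × 4.2667 × 0.79487 = 10.708; overall efficiency η = 0.98 × 0.99 × 0.97 × 0.97 = 0.9129.
Input torque = output torque / (R × η) = 374.4 / (10.708 × 0.9129) = 38.301 N·m.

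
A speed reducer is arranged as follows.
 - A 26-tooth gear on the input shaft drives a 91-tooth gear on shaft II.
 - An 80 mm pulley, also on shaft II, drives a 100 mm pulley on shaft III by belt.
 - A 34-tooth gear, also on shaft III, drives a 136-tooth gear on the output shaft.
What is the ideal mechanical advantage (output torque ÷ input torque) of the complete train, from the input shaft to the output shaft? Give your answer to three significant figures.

Each stage contributes driven/driver: gear mesh 91/26 = 3.5, belt 100/80 = 1.25, gear mesh 136/34 = 4.
Overall: 3.5 × 1.25 × 4 = 17.5.

17.5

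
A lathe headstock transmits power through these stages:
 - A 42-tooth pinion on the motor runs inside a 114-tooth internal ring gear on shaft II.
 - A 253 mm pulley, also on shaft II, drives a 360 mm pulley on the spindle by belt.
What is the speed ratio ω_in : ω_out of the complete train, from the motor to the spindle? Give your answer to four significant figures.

3.862

Each stage contributes driven/driver: internal gear 114/42 = 2.7143, belt 360/253 = 1.4229.
Overall: 2.7143 × 1.4229 = 3.8622.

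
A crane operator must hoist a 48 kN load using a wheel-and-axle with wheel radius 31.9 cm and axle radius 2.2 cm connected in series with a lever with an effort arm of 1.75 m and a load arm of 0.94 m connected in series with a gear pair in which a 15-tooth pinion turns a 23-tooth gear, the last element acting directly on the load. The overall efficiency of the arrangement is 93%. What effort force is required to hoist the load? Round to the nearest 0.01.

1.25 kN

Wheel-and-axle MA = R/r = 31.9/2.2 = 14.5.
Lever MA = effort arm / load arm = 1.75/0.94 = 1.8617.
Gear pair MA = 23/15 = 1.5333.
Combined ideal MA = 14.5 × 1.8617 × 1.5333 = 41.392.
Actual MA = 41.392 × 0.93 = 38.494.
Effort = load / actual MA = 48 / 38.494 = 1.2469 kN.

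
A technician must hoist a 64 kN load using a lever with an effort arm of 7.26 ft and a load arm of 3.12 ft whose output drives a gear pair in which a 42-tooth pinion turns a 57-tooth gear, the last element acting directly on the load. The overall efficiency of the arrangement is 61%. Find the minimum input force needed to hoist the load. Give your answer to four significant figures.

33.22 kN

Lever MA = effort arm / load arm = 7.26/3.12 = 2.3269.
Gear pair MA = 57/42 = 1.3571.
Combined ideal MA = 2.3269 × 1.3571 = 3.158.
Actual MA = 3.158 × 0.61 = 1.9264.
Effort = load / actual MA = 64 / 1.9264 = 33.223 kN.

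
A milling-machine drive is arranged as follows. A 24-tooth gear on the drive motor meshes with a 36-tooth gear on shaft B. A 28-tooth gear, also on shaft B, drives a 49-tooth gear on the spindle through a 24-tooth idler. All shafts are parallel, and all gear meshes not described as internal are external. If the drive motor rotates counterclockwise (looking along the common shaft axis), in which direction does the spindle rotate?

clockwise

the drive motor → shaft B: external mesh, 1 reversal → CW.
shaft B → the spindle: driver → idler → driven is 2 external meshes, 2 reversals → CW.
3 reversals in total — an odd number — so the spindle turns opposite to the drive motor.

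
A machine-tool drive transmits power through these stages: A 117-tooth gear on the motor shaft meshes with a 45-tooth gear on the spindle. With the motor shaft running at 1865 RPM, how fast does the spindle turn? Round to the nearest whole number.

4849 RPM

Gear mesh: ratio = 45/117 = 0.38462, so the spindle turns at 1865 / 0.38462 = 4849 RPM.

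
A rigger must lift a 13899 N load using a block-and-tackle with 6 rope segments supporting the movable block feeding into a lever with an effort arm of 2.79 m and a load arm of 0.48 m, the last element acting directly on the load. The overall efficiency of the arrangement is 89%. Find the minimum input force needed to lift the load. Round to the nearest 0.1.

447.8 N

Block-and-tackle MA = number of supporting rope parts = 6.
Lever MA = effort arm / load arm = 2.79/0.48 = 5.8125.
Combined ideal MA = 6 × 5.8125 = 34.875.
Actual MA = 34.875 × 0.89 = 31.039.
Effort = load / actual MA = 13899 / 31.039 = 447.8 N.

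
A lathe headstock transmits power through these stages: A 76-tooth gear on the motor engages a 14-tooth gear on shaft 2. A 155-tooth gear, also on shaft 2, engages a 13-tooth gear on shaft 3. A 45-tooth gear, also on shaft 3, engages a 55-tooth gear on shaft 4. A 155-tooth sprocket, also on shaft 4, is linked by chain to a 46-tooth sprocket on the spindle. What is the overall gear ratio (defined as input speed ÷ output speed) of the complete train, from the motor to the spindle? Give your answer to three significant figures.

0.00560

Each stage contributes driven/driver: gear mesh 14/76 = 0.18421, gear mesh 13/155 = 0.083871, gear mesh 55/45 = 1.2222, chain 46/155 = 0.29677.
Overall: 0.18421 × 0.083871 × 1.2222 × 0.29677 = 0.0056041.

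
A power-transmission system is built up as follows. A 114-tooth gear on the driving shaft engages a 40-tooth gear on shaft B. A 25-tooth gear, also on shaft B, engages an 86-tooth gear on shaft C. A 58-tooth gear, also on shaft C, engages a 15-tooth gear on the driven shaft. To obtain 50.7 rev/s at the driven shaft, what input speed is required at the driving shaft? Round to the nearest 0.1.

15.8 rev/s

Overall ratio R = 0.35088 × 3.44 × 0.25862 = 0.31216.
Required input speed = output speed × R = 50.7 × 0.31216 = 15.826 rev/s.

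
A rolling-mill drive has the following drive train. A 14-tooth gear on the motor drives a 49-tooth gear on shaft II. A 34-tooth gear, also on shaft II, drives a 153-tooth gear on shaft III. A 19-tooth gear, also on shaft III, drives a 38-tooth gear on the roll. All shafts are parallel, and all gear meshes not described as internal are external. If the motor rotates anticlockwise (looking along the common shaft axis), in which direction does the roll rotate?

clockwise

the motor → shaft II: external mesh, 1 reversal → CW.
shaft II → shaft III: external mesh, 1 reversal → CCW.
shaft III → the roll: external mesh, 1 reversal → CW.
3 reversals in total — an odd number — so the roll turns opposite to the motor.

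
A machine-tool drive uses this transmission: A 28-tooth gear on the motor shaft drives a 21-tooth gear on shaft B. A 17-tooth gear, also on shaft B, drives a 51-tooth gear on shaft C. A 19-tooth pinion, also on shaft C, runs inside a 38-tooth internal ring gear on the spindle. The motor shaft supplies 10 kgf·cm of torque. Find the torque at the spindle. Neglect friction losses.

45 kgf·cm

Gear mesh: ratio = 21/28 = 0.75; torque at shaft B = 10 × 0.75 = 7.5 kgf·cm.
Gear mesh: ratio = 51/17 = 3; torque at shaft C = 7.5 × 3 = 22.5 kgf·cm.
Internal gear: ratio = 38/19 = 2; torque at the spindle = 22.5 × 2 = 45 kgf·cm.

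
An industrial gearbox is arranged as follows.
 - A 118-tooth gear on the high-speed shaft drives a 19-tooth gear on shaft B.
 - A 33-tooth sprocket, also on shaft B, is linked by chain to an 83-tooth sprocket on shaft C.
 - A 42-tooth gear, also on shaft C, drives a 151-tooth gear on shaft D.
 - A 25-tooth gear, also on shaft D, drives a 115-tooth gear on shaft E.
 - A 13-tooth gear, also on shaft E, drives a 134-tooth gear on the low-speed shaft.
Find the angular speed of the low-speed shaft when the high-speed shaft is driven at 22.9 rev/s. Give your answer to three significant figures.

0.332 rev/s

Gear mesh: ratio = 19/118 = 0.16102, so shaft B turns at 22.9 / 0.16102 = 142.22 rev/s.
Chain: ratio = 83/33 = 2.5152, so shaft C turns at 142.22 / 2.5152 = 56.546 rev/s.
Gear mesh: ratio = 151/42 = 3.5952, so shaft D turns at 56.546 / 3.5952 = 15.728 rev/s.
Gear mesh: ratio = 115/25 = 4.6, so shaft E turns at 15.728 / 4.6 = 3.4191 rev/s.
Gear mesh: ratio = 134/13 = 10.308, so the low-speed shaft turns at 3.4191 / 10.308 = 0.33171 rev/s.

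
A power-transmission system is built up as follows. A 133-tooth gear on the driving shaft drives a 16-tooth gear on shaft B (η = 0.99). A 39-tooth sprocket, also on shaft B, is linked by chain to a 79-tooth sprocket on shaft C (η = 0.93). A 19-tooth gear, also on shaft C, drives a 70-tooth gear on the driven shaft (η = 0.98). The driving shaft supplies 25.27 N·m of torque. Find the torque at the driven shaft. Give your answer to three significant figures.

Gear mesh: ratio = 16/133 = 0.1203; torque at shaft B = 25.27 × 0.1203 × 0.99 = 3.0096 N·m.
Chain: ratio = 79/39 = 2.0256; torque at shaft C = 3.0096 × 2.0256 × 0.93 = 5.6696 N·m.
Gear mesh: ratio = 70/19 = 3.6842; torque at the driven shaft = 5.6696 × 3.6842 × 0.98 = 20.47 N·m.

20.5 N·m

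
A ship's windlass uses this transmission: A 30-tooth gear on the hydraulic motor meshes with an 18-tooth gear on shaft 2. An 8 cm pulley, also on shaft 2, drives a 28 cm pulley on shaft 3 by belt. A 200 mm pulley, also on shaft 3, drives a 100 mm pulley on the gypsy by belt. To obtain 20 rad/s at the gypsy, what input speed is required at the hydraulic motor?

Overall ratio R = 0.6 × 3.5 × 0.5 = 1.05.
Required input speed = output speed × R = 20 × 1.05 = 21 rad/s.

21 rad/s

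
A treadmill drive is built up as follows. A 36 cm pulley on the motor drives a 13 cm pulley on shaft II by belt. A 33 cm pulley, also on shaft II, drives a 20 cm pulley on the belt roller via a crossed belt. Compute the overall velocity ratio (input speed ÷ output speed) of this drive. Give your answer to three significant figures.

Each stage contributes driven/driver: belt 13/36 = 0.36111, belt 20/33 = 0.60606.
Overall: 0.36111 × 0.60606 = 0.21886.

0.219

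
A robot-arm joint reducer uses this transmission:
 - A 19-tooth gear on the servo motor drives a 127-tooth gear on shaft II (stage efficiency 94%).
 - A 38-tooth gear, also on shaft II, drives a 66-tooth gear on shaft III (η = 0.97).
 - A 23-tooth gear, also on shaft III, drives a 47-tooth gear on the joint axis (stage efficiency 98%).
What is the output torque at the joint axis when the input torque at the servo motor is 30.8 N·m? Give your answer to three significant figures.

653 N·m

gear mesh 127/19 = 6.6842 → τ = 30.8·6.6842·0.94 = 193.52 N·m
gear mesh 66/38 = 1.7368 → τ = 193.52·1.7368·0.97 = 326.03 N·m
gear mesh 47/23 = 2.0435 → τ = 326.03·2.0435·0.98 = 652.92 N·m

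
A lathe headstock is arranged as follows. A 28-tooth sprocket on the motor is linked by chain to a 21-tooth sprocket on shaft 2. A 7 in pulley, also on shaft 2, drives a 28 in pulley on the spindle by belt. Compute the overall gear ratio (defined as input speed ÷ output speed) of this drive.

Each stage contributes driven/driver: chain 21/28 = 0.75, belt 28/7 = 4.
Overall: 0.75 × 4 = 3.

3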